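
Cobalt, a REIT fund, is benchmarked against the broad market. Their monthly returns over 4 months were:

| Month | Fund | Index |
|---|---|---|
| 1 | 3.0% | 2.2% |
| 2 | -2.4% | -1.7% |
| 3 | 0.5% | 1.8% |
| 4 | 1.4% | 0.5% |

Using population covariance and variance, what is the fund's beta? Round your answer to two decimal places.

r̄p = 0.6250%,  r̄m = 0.7000%
Cov = Σ(rp − r̄p)(rm − r̄m) / 4 = 2.6325
Var(rm) = Σ(rm − r̄m)² / 4 = 2.3150
β = Cov / Var = 2.6325 / 2.3150 = 1.1371

1.14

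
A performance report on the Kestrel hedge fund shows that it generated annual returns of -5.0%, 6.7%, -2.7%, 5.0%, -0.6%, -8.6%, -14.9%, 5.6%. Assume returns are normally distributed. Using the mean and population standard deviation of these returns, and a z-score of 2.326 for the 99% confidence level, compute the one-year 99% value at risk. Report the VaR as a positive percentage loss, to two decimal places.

18.33

Mean return μ = -14.50 / 8 = -1.8125%
Population std dev = √[403.5888 / 8] = 7.1027%
VaR = −(μ − z·σ) = −(-1.8125 − 2.326 × 7.1027) = −(-18.3334) = 18.3334%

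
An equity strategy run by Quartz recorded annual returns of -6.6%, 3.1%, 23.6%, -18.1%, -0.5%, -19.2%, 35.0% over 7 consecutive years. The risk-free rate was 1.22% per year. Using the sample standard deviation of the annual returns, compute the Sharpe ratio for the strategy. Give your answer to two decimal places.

r̄ = (-6.6 + 3.1 + 23.6 − 18.1 − 0.5 − 19.2 + 35) / 7 = 17.30 / 7 = 2.4714%
Σ(r − r̄)² = (-6.6 − 2.4714)² + (3.1 − 2.4714)² + … = 2488.8743
sample σ = √(2488.8743 / 6) = √414.8124 = 20.3669%
Sharpe = (r̄ − rf) / σ = (2.4714 − 1.22) / 20.3669 = 1.2514 / 20.3669 = 0.0614

0.06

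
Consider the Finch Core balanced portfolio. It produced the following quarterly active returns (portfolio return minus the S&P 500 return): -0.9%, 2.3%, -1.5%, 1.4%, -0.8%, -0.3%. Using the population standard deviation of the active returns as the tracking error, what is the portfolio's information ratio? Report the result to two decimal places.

0.02

Mean return μ = 0.20 / 6 = 0.0333%
Σ(r − μ)² = (-0.9 − 0.0333)² + (2.3 − 0.0333)² + (-1.5 − 0.0333)² + … = 11.0333
σ = √[11.0333 / 6] = 1.3561%
IR = μ / tracking error = 0.0333 / 1.3561 = 0.0246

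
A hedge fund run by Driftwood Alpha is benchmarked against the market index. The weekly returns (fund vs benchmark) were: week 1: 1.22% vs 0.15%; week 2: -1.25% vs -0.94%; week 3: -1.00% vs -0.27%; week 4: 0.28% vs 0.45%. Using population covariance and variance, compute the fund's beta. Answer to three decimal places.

r̄p = -0.1875%,  r̄m = -0.1525%
Cov = Σ(rp − r̄p)(rm − r̄m) / 4 = 0.4099
Var(rm) = Σ(rm − r̄m)² / 4 = 0.2721
β = Cov / Var = 0.4099 / 0.2721 = 1.5064

1.506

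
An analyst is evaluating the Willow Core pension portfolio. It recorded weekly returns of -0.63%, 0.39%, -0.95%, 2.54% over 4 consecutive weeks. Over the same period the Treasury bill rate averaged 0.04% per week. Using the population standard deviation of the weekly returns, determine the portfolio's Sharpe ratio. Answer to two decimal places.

0.22

r̄ = (-0.63 + 0.39 − 0.95 + 2.54) / 4 = 0.3375%
Population σ = √[Σ(r − r̄)² / 4] = √[7.4475 / 4] = √1.8619 = 1.3645%
Sharpe = (r̄ − rf) / σ = (0.3375 − 0.04) / 1.3645 = 0.2975 / 1.3645 = 0.2180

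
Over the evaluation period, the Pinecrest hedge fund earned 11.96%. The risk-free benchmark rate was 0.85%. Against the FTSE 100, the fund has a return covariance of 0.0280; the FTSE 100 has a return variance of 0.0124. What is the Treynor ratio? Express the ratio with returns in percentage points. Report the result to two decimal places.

β = Cov / Var = 0.0280 / 0.0124 = 2.2581
Treynor = (Rp − Rf) / β = (11.96% − 0.85%) / 2.2581 = 11.11 / 2.2581 = 4.9201

4.92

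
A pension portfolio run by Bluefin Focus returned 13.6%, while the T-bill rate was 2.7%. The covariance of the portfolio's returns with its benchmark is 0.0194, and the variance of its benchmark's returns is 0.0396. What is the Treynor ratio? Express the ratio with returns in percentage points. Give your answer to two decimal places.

22.25

β = Cov / Var = 0.0194 / 0.0396 = 0.4899
Treynor = (Rp − Rf) / β = (13.6% − 2.7%) / 0.4899 = 10.90 / 0.4899 = 22.2494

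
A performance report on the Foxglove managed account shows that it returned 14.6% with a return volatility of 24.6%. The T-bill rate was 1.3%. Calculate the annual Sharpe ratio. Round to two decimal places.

Sharpe = (Rp − Rf) / σp = (14.6% − 1.3%) / 24.6% = 13.30% / 24.6% = 0.5407

0.54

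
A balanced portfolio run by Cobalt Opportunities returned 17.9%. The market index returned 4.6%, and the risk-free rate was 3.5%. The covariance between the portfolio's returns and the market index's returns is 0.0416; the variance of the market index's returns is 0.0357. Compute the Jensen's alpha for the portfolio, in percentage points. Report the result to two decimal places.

β = Cov / Var = 0.0416 / 0.0357 = 1.1653
E[R] = Rf + β(Rm − Rf) = 3.5% + 1.1653 × (4.6% − 3.5%) = 4.7818%
α = Rp − E[R] = 17.9% − 4.7818% = 13.1182

13.12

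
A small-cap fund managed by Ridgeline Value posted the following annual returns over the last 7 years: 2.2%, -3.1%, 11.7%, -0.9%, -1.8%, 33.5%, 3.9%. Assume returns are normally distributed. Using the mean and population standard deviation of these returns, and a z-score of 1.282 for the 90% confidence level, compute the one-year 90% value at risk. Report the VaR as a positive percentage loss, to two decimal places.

8.80

μ = (2.2 − 3.1 + 11.7 − 0.9 − 1.8 + 33.5 + 3.9) / 7 = 6.5000%
Σ(r − μ)² = (2.2 − 6.5000)² + (-3.1 − 6.5000)² + (11.7 − 6.5000)² + … = 997.1000
σ = √[997.1000 / 7] = 11.9349%
VaR = −(μ − z·σ) = −(6.5000 − 1.282 × 11.9349) = −(-8.8005) = 8.8005%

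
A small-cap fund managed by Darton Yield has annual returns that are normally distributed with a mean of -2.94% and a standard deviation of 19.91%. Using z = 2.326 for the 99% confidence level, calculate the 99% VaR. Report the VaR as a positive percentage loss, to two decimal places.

49.25

VaR (as % loss) = −(μ − z·σ) = −(-2.94% − 2.326 × 19.91%) = −(-49.25066%) = 49.25066%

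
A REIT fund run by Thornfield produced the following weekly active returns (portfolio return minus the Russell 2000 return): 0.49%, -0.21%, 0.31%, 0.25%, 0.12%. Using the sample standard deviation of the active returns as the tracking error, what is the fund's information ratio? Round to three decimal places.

0.735

Mean return r̄ = 0.960 / 5 = 0.1920%
Σ(r − r̄)² = 0.2729; sample σ = √(0.2729/4) = 0.2612%
IR = r̄ / tracking error = 0.1920 / 0.2612 = 0.7351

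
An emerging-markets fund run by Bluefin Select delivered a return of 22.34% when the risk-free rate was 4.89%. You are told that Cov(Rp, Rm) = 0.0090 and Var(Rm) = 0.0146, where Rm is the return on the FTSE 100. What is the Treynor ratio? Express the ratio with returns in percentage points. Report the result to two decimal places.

28.31

β = Cov / Var = 0.0090 / 0.0146 = 0.6164
Treynor = (Rp − Rf) / β = (22.34% − 4.89%) / 0.6164 = 17.45 / 0.6164 = 28.3095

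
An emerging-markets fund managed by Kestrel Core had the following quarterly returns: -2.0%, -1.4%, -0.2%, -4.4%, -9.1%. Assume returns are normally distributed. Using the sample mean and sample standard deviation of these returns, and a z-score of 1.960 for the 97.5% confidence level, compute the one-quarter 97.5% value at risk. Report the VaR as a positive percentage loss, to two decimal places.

r̄ = (-2 − 1.4 − 0.2 − 4.4 − 9.1) / 5 = -3.4200%
Σ(r − r̄)² = (-2 − (-3.4200))² + (-1.4 − (-3.4200))² + (-0.2 − (-3.4200))² + … = 49.6880
sample σ = √(49.6880 / 4) = √12.4220 = 3.5245%
VaR = −(r̄ − z·σ) = −(-3.4200 − 1.960 × 3.5245) = −(-10.3280) = 10.3280%

10.33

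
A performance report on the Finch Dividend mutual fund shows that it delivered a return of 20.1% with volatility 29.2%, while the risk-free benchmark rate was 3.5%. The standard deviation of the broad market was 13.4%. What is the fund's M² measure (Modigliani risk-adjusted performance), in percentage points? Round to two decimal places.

11.12

Sharpe = (Rp − Rf) / σp = (20.1% − 3.5%) / 29.2% = 0.5685
M² = Rf + Sharpe × σm = 3.5% + 0.5685 × 13.4% = 11.1179%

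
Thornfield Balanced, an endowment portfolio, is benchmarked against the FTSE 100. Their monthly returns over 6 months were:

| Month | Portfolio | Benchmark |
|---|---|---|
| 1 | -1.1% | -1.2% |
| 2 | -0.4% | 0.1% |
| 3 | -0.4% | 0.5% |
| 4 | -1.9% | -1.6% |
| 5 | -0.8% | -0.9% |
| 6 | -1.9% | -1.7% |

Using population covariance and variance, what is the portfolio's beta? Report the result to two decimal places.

r̄p = -1.0833%,  r̄m = -0.8000%
Cov = Σ(rp − r̄p)(rm − r̄m) / 6 = 0.4783
Var(rm) = Σ(rm − r̄m)² / 6 = 0.6867
β = Cov / Var = 0.4783 / 0.6867 = 0.6965

0.70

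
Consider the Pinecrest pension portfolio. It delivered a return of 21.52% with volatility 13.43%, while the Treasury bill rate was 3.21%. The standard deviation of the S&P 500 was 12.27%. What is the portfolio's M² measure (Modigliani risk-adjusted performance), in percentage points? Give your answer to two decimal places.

Sharpe = (Rp − Rf) / σp = (21.52% − 3.21%) / 13.43% = 1.3634
M² = Rf + Sharpe × σm = 3.21% + 1.3634 × 12.27% = 19.9389%

19.94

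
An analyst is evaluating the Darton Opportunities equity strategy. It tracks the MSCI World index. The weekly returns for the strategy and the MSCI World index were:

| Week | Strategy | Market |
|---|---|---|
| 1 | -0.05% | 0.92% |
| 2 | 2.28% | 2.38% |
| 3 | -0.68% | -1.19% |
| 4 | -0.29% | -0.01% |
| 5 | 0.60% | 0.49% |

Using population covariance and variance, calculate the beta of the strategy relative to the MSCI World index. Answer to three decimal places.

0.809

r̄p = 0.3720%,  r̄m = 0.5180%
Cov = Σ(rp − r̄p)(rm − r̄m) / 5 = 1.1046
Var(rm) = Σ(rm − r̄m)² / 5 = 1.3651
β = Cov / Var = 1.1046 / 1.3651 = 0.8092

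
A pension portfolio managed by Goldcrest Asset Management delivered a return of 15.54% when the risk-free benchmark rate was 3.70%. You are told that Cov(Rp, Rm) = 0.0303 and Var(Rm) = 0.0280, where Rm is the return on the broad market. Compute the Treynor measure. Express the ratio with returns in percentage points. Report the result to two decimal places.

β = Cov / Var = 0.0303 / 0.0280 = 1.0821
Treynor = (Rp − Rf) / β = (15.54% − 3.70%) / 1.0821 = 11.84 / 1.0821 = 10.9417

10.94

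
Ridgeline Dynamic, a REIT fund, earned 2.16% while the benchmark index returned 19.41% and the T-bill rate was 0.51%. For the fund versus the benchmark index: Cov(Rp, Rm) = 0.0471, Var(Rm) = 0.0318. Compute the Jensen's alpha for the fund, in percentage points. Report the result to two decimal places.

-26.34

β = Cov / Var = 0.0471 / 0.0318 = 1.4811
E[R] = Rf + β(Rm − Rf) = 0.51% + 1.4811 × (19.41% − 0.51%) = 28.5028%
α = Rp − E[R] = 2.16% − 28.5028% = -26.3428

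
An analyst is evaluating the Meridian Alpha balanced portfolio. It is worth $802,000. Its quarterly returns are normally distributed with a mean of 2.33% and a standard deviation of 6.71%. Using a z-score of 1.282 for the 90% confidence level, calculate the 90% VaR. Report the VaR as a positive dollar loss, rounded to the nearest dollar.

$50,303

Return at the 90% tail: μ − z·σ = 2.33% − 1.282 × 6.71% = 2.33 − 8.60222 = -6.27222%
VaR = −(-6.27222%) × $802,000 = 6.27222% × $802,000 = $50,303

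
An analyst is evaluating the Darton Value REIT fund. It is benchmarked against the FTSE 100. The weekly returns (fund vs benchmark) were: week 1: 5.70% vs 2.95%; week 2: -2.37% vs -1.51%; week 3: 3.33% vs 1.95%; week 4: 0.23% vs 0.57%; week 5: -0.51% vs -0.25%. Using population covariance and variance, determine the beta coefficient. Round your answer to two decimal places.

r̄p = 1.2760%,  r̄m = 0.7420%
Cov = Σ(rp − r̄p)(rm − r̄m) / 5 = 4.4824
Var(rm) = Σ(rm − r̄m)² / 5 = 2.4839
β = Cov / Var = 4.4824 / 2.4839 = 1.8046

1.80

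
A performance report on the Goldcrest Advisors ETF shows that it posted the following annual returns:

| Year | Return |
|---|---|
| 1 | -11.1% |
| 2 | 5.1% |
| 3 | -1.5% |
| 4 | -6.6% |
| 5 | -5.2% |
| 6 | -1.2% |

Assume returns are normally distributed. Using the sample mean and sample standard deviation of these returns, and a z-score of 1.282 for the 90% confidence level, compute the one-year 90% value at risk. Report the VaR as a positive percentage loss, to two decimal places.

r̄ = (-11.1 + 5.1 − 1.5 − 6.6 − 5.2 − 1.2) / 6 = -20.50 / 6 = -3.4167%
Σ(r − r̄)² = 153.4683; sample σ = √(153.4683/5) = 5.5402%
VaR = −(r̄ − z·σ) = −(-3.4167 − 1.282 × 5.5402) = −(-10.5192) = 10.5192%

10.52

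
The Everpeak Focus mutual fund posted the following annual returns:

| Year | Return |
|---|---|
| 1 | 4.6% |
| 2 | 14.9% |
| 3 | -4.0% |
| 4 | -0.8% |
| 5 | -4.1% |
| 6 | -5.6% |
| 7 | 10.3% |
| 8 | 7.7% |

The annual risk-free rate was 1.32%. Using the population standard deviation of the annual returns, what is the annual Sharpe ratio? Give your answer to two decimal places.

r̄ = (4.6 + 14.9 − 4 − 0.8 − 4.1 − 5.6 + 10.3 + 7.7) / 8 = 23.00 / 8 = 2.8750%
Population σ = √[Σ(r − r̄)² / 8] = √[407.2350 / 8] = √50.9044 = 7.1347%
Sharpe = (r̄ − rf) / σ = (2.8750 − 1.32) / 7.1347 = 1.5550 / 7.1347 = 0.2179

0.22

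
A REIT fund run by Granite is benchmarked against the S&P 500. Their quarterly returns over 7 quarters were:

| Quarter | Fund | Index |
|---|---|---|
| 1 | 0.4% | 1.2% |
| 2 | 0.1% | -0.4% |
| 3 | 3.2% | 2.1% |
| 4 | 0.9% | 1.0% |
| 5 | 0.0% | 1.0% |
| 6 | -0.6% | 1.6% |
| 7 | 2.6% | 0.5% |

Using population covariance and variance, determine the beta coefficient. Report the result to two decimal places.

0.47

r̄p = 0.9429%,  r̄m = 1.0000%
Cov = Σ(rp − r̄p)(rm − r̄m) / 7 = 0.2571
Var(rm) = Σ(rm − r̄m)² / 7 = 0.5457
β = Cov / Var = 0.2571 / 0.5457 = 0.4711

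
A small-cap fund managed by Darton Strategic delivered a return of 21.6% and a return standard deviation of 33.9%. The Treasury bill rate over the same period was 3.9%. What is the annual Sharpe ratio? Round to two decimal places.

Sharpe = (Rp − Rf) / σp = (21.6% − 3.9%) / 33.9% = 17.70% / 33.9% = 0.5221

0.52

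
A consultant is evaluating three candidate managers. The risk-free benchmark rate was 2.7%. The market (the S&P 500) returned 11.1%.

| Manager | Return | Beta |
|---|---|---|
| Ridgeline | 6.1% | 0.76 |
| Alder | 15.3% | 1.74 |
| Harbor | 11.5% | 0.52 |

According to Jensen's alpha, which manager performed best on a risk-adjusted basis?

Harbor

Ridgeline: α = 6.1% − [2.7% + 0.76 × (11.1% − 2.7%)] = -2.984
Alder: α = 15.3% − [2.7% + 1.74 × (11.1% − 2.7%)] = -2.016
Harbor: α = 11.5% − [2.7% + 0.52 × (11.1% − 2.7%)] = 4.432
Highest: Harbor (4.432).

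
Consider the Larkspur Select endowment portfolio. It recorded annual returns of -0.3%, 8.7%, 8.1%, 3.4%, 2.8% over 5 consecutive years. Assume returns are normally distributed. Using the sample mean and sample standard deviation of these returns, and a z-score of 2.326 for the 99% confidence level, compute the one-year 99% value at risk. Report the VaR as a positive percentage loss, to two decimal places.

μ = (-0.3 + 8.7 + 8.1 + 3.4 + 2.8) / 5 = 4.5400%
Σ(r − μ)² = 57.7320; sample σ = √(57.7320/4) = 3.7991%
VaR = −(μ − z·σ) = −(4.5400 − 2.326 × 3.7991) = −(-4.2967) = 4.2967%

4.30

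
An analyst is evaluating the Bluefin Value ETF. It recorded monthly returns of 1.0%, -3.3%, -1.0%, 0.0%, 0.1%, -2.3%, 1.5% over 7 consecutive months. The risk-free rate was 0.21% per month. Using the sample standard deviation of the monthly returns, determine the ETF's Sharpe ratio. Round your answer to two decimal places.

-0.45

r̄ = (1 − 3.3 − 1 + 0 + 0.1 − 2.3 + 1.5) / 7 = -4.00 / 7 = -0.5714%
Σ(r − r̄)² = 18.1543; sample σ = √(18.1543/6) = 1.7395%
Sharpe = (r̄ − rf) / σ = (-0.5714 − 0.21) / 1.7395 = -0.7814 / 1.7395 = -0.4492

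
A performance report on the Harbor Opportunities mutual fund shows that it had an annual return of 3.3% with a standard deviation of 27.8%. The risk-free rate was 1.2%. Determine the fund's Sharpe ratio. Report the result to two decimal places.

Sharpe = (Rp − Rf) / σp = (3.3% − 1.2%) / 27.8% = 2.10% / 27.8% = 0.0755

0.08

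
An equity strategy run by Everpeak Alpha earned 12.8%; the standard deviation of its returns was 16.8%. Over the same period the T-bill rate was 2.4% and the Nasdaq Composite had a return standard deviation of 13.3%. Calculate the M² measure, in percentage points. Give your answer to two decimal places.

10.63

Sharpe = (Rp − Rf) / σp = (12.8% − 2.4%) / 16.8% = 0.6190
M² = Rf + Sharpe × σm = 2.4% + 0.6190 × 13.3% = 10.6327%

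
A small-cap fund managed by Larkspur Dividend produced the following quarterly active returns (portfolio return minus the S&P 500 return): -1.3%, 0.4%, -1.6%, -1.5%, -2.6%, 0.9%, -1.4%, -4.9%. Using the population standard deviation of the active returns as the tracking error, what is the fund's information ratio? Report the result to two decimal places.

Mean return r̄ = -12.00 / 8 = -1.5000%
Population σ = √[Σ(r − r̄)² / 8] = √[22.2000 / 8] = √2.7750 = 1.6658%
IR = r̄ / tracking error = -1.5000 / 1.6658 = -0.9005

-0.90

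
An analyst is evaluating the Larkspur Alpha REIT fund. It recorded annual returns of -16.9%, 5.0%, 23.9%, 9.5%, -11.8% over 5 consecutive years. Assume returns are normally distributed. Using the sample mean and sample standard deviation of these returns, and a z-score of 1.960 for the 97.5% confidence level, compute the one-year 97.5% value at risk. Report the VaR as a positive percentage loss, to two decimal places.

μ = (-16.9 + 5 + 23.9 + 9.5 − 11.8) / 5 = 9.70 / 5 = 1.9400%
Sample σ = √[Σ(r − μ)² / 4] = √[1092.4920 / 4] = √273.1230 = 16.5264%
VaR = −(μ − z·σ) = −(1.9400 − 1.960 × 16.5264) = −(-30.4517) = 30.4517%

30.45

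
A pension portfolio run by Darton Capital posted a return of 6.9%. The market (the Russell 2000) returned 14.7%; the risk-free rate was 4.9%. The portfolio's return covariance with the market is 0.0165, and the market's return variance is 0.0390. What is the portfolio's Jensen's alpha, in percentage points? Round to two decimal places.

β = Cov / Var = 0.0165 / 0.0390 = 0.4231
E[R] = Rf + β(Rm − Rf) = 4.9% + 0.4231 × (14.7% − 4.9%) = 9.0464%
α = Rp − E[R] = 6.9% − 9.0464% = -2.1464

-2.15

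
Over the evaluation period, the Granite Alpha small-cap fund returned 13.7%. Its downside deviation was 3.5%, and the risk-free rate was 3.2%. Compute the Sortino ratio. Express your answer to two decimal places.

3.00

Sortino = (Rp − Rf) / σd = (13.7% − 3.2%) / 3.5% = 10.50% / 3.5% = 3.0000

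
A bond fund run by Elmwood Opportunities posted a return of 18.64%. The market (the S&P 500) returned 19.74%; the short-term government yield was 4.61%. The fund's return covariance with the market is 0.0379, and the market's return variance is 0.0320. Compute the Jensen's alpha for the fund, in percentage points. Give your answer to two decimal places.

-3.89

β = Cov / Var = 0.0379 / 0.0320 = 1.1844
E[R] = Rf + β(Rm − Rf) = 4.61% + 1.1844 × (19.74% − 4.61%) = 22.5300%
α = Rp − E[R] = 18.64% − 22.5300% = -3.8900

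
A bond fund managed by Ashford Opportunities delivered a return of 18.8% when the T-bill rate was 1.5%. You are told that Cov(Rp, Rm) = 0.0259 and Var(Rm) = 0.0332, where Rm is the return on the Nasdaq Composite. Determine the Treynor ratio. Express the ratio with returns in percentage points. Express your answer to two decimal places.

22.18

β = Cov / Var = 0.0259 / 0.0332 = 0.7801
Treynor = (Rp − Rf) / β = (18.8% − 1.5%) / 0.7801 = 17.30 / 0.7801 = 22.1766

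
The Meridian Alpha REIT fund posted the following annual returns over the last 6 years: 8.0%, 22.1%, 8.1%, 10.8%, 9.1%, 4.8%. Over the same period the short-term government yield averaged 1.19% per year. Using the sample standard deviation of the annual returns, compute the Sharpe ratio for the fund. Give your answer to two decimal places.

1.54

r̄ = (8 + 22.1 + 8.1 + 10.8 + 9.1 + 4.8) / 6 = 62.90 / 6 = 10.4833%
Sample σ = √[Σ(r − r̄)² / 5] = √[181.1083 / 5] = √36.2217 = 6.0184%
Sharpe = (r̄ − rf) / σ = (10.4833 − 1.19) / 6.0184 = 9.2933 / 6.0184 = 1.5441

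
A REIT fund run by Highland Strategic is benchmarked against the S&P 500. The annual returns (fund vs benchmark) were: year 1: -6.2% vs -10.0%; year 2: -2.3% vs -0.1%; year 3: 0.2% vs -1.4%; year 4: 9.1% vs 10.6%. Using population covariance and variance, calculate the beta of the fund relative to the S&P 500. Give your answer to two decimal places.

0.74

r̄p = 0.2000%,  r̄m = -0.2250%
Cov = Σ(rp − r̄p)(rm − r̄m) / 4 = 39.6475
Var(rm) = Σ(rm − r̄m)² / 4 = 53.5319
β = Cov / Var = 39.6475 / 53.5319 = 0.7406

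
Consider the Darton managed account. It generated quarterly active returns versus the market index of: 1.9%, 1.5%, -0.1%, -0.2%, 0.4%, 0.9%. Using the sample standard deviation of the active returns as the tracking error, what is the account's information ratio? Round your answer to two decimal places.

Mean return r̄ = 4.40 / 6 = 0.7333%
Σ(r − r̄)² = 3.6533; sample σ = √(3.6533/5) = 0.8548%
IR = r̄ / tracking error = 0.7333 / 0.8548 = 0.8579

0.86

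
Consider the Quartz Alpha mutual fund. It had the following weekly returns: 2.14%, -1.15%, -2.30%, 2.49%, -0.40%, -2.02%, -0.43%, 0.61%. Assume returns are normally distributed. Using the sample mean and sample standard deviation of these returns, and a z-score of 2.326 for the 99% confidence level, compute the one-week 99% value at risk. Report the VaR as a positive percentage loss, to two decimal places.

r̄ = (2.14 − 1.15 − 2.3 + 2.49 − 0.4 − 2.02 − 0.43 + 0.61) / 8 = -0.1325%
Sample σ = √[Σ(r − r̄)² / 7] = √[22.0492 / 7] = √3.1499 = 1.7748%
VaR = −(r̄ − z·σ) = −(-0.1325 − 2.326 × 1.7748) = −(-4.2607) = 4.2607%

4.26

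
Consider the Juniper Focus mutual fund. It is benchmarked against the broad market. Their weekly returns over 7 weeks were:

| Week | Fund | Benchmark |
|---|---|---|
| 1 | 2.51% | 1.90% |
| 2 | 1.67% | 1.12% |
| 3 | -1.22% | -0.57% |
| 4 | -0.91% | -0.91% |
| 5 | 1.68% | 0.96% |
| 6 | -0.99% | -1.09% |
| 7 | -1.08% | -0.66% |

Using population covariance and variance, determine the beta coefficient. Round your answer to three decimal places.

1.343

r̄p = 0.2371%,  r̄m = 0.1071%
Cov = Σ(rp − r̄p)(rm − r̄m) / 7 = 1.6271
Var(rm) = Σ(rm − r̄m)² / 7 = 1.2118
β = Cov / Var = 1.6271 / 1.2118 = 1.3427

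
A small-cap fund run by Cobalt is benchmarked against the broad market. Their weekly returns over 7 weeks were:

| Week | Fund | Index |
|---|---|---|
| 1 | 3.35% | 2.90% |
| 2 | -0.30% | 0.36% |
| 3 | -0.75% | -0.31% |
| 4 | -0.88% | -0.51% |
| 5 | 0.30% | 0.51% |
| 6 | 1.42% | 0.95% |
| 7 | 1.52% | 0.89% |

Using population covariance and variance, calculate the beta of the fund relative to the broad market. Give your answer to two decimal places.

1.31

r̄p = 0.6657%,  r̄m = 0.6843%
Cov = Σ(rp − r̄p)(rm − r̄m) / 7 = 1.4220
Var(rm) = Σ(rm − r̄m)² / 7 = 1.0818
β = Cov / Var = 1.4220 / 1.0818 = 1.3145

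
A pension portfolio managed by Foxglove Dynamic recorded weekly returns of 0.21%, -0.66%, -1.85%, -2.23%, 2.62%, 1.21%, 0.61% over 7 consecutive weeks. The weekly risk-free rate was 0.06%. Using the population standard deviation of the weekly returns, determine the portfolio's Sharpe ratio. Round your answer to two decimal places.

-0.05

Mean return μ = -0.090 / 7 = -0.0129%
Σ(r − μ)² = (0.21 − (-0.0129))² + (-0.66 − (-0.0129))² + … = 17.5745
σ = √[17.5745 / 7] = 1.5845%
Sharpe = (μ − rf) / σ = (-0.0129 − 0.06) / 1.5845 = -0.0729 / 1.5845 = -0.0460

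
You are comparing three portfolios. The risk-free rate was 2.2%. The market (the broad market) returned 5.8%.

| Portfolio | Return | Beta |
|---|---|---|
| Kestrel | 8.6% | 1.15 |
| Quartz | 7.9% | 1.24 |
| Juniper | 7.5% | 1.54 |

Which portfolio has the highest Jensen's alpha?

Kestrel: α = 8.6% − [2.2% + 1.15 × (5.8% − 2.2%)] = 2.260
Quartz: α = 7.9% − [2.2% + 1.24 × (5.8% − 2.2%)] = 1.236
Juniper: α = 7.5% − [2.2% + 1.54 × (5.8% − 2.2%)] = -0.244
Highest: Kestrel (2.260).

Kestrel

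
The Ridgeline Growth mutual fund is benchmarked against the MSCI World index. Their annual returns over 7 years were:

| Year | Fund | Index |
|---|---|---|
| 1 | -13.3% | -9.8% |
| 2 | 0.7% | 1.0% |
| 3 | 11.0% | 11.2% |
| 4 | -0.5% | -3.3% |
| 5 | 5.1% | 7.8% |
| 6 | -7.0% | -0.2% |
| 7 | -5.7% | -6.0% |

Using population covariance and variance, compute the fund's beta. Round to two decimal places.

1.01

r̄p = -1.3857%,  r̄m = 0.1000%
Cov = Σ(rp − r̄p)(rm − r̄m) / 7 = 47.4629
Var(rm) = Σ(rm − r̄m)² / 7 = 47.1686
β = Cov / Var = 47.4629 / 47.1686 = 1.0062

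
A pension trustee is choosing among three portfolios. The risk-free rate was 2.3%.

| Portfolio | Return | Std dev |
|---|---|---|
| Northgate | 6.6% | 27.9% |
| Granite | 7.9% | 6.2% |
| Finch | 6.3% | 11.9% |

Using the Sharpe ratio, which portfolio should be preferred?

Granite

Northgate: Sharpe ratio = (6.6% − 2.3%) / 27.9% = 0.154
Granite: Sharpe ratio = (7.9% − 2.3%) / 6.2% = 0.903
Finch: Sharpe ratio = (6.3% − 2.3%) / 11.9% = 0.336
Highest: Granite (0.903).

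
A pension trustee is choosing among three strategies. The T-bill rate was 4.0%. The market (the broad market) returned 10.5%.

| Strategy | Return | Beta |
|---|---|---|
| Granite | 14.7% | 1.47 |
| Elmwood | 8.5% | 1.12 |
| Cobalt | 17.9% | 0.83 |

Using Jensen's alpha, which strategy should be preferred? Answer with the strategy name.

Cobalt

Granite: α = 14.7% − [4.0% + 1.47 × (10.5% − 4.0%)] = 1.145
Elmwood: α = 8.5% − [4.0% + 1.12 × (10.5% − 4.0%)] = -2.780
Cobalt: α = 17.9% − [4.0% + 0.83 × (10.5% − 4.0%)] = 8.505
Highest: Cobalt (8.505).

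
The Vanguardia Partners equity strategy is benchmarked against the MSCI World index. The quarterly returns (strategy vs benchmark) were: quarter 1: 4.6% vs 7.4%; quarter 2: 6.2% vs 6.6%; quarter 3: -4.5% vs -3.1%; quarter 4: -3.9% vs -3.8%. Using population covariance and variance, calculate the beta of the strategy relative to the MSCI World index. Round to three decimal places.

r̄p = 0.6000%,  r̄m = 1.7750%
Cov = Σ(rp − r̄p)(rm − r̄m) / 4 = 24.8675
Var(rm) = Σ(rm − r̄m)² / 4 = 27.4419
β = Cov / Var = 24.8675 / 27.4419 = 0.9062

0.906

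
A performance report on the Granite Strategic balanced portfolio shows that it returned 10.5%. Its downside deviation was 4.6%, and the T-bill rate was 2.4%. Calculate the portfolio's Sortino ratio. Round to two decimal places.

1.76

Sortino = (Rp − Rf) / σd = (10.5% − 2.4%) / 4.6% = 8.10% / 4.6% = 1.7609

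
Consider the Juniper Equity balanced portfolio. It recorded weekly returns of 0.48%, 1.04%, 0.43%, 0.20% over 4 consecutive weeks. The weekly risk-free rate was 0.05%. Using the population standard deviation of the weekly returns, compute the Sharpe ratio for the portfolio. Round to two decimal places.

r̄ = (0.48 + 1.04 + 0.43 + 0.2) / 4 = 0.5375%
Σ(r − r̄)² = (0.48 − 0.5375)² + (1.04 − 0.5375)² + (0.43 − 0.5375)² + … = 0.3813
population σ = √(0.3813 / 4) = √0.0953 = 0.3087%
Sharpe = (r̄ − rf) / σ = (0.5375 − 0.05) / 0.3087 = 0.4875 / 0.3087 = 1.5792

1.58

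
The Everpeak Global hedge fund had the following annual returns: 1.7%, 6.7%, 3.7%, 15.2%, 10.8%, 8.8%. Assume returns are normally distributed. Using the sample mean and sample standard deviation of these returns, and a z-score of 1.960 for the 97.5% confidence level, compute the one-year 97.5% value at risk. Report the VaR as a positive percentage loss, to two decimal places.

Mean return μ = 46.90 / 6 = 7.8167%
Σ(r − μ)² = (1.7 − 7.8167)² + (6.7 − 7.8167)² + … = 119.9883
sample σ = √(119.9883 / 5) = √23.9977 = 4.8987%
VaR = −(μ − z·σ) = −(7.8167 − 1.960 × 4.8987) = −(-1.7848) = 1.7848%

1.78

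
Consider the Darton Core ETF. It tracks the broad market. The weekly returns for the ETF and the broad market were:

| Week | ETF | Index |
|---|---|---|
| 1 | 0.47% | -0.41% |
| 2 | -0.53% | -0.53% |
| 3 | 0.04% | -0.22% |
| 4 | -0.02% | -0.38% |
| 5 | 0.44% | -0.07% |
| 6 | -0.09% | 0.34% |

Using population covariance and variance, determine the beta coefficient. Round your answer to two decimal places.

r̄p = 0.0517%,  r̄m = -0.2117%
Cov = Σ(rp − r̄p)(rm − r̄m) / 6 = 0.0152
Var(rm) = Σ(rm − r̄m)² / 6 = 0.0822
β = Cov / Var = 0.0152 / 0.0822 = 0.1849

0.18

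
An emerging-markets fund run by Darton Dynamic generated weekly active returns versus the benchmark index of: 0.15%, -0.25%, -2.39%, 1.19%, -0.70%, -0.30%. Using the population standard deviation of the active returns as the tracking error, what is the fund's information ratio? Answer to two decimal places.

-0.36

r̄ = (0.15 − 0.25 − 2.39 + 1.19 − 0.7 − 0.3) / 6 = -2.300 / 6 = -0.3833%
Σ(r − r̄)² = (0.15 − (-0.3833))² + (-0.25 − (-0.3833))² + (-2.39 − (-0.3833))² + … = 6.9115
σ = √[6.9115 / 6] = 1.0733%
IR = r̄ / tracking error = -0.3833 / 1.0733 = -0.3571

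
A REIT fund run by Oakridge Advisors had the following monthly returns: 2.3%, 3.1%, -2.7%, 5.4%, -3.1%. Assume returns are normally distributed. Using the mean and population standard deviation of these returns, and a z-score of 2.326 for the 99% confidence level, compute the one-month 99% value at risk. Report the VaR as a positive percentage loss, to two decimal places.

Mean return μ = 5.00 / 5 = 1.0000%
Population σ = √[Σ(r − μ)² / 5] = √[55.9600 / 5] = √11.1920 = 3.3454%
VaR = −(μ − z·σ) = −(1.0000 − 2.326 × 3.3454) = −(-6.7814) = 6.7814%

6.78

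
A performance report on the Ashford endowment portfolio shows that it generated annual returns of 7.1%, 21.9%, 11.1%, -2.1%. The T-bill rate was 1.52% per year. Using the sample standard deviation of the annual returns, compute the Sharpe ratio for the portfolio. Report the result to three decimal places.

0.803

r̄ = (7.1 + 21.9 + 11.1 − 2.1) / 4 = 38.00 / 4 = 9.5000%
Σ(r − r̄)² = (7.1 − 9.5000)² + (21.9 − 9.5000)² + … = 296.6400
sample σ = √(296.6400 / 3) = √98.8800 = 9.9438%
Sharpe = (r̄ − rf) / σ = (9.5000 − 1.52) / 9.9438 = 7.9800 / 9.9438 = 0.8025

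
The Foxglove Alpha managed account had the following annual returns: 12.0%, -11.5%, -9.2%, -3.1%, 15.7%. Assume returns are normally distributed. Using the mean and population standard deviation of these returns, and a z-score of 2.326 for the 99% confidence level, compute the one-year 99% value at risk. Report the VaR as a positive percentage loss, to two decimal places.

r̄ = (12 − 11.5 − 9.2 − 3.1 + 15.7) / 5 = 0.7800%
Population std dev = √[613.9480 / 5] = 11.0810%
VaR = −(r̄ − z·σ) = −(0.7800 − 2.326 × 11.0810) = −(-24.9944) = 24.9944%

24.99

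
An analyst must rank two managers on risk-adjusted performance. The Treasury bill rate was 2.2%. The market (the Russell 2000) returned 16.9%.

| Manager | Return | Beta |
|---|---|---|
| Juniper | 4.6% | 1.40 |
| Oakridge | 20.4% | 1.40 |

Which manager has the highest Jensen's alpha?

Oakridge

Juniper: α = 4.6% − [2.2% + 1.40 × (16.9% − 2.2%)] = -18.180
Oakridge: α = 20.4% − [2.2% + 1.40 × (16.9% − 2.2%)] = -2.380
Highest: Oakridge (-2.380).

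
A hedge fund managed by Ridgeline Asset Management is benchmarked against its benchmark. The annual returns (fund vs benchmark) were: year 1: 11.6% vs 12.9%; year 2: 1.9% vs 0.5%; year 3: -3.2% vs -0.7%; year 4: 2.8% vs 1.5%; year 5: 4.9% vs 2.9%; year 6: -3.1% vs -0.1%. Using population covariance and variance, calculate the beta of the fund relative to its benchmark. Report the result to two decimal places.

r̄p = 2.4833%,  r̄m = 2.8333%
Cov = Σ(rp − r̄p)(rm − r̄m) / 6 = 21.5556
Var(rm) = Σ(rm − r̄m)² / 6 = 21.6089
β = Cov / Var = 21.5556 / 21.6089 = 0.9975

1.00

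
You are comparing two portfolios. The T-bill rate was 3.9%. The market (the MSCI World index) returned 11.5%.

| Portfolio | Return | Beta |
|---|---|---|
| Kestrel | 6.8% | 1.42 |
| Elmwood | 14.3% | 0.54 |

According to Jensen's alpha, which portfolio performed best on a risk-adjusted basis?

Elmwood

Kestrel: α = 6.8% − [3.9% + 1.42 × (11.5% − 3.9%)] = -7.892
Elmwood: α = 14.3% − [3.9% + 0.54 × (11.5% − 3.9%)] = 6.296
Highest: Elmwood (6.296).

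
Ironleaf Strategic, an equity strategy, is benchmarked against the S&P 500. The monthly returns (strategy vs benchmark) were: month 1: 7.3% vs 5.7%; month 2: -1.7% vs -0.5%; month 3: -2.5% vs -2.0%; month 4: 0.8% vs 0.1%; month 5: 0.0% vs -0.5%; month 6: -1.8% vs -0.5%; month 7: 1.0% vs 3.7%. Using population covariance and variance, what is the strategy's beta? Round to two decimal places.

1.08

r̄p = 0.4429%,  r̄m = 0.8571%
Cov = Σ(rp − r̄p)(rm − r̄m) / 7 = 7.0690
Var(rm) = Σ(rm − r̄m)² / 7 = 6.5424
β = Cov / Var = 7.0690 / 6.5424 = 1.0805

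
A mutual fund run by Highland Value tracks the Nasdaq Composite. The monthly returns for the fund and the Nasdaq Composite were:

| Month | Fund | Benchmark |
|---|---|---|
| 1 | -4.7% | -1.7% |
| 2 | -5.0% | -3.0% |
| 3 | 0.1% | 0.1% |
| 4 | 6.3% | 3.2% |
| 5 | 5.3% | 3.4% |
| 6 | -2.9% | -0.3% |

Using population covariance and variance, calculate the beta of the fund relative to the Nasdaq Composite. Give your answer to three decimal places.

1.871

r̄p = -0.1500%,  r̄m = 0.2833%
Cov = Σ(rp − r̄p)(rm − r̄m) / 6 = 10.3842
Var(rm) = Σ(rm − r̄m)² / 6 = 5.5514
β = Cov / Var = 10.3842 / 5.5514 = 1.8706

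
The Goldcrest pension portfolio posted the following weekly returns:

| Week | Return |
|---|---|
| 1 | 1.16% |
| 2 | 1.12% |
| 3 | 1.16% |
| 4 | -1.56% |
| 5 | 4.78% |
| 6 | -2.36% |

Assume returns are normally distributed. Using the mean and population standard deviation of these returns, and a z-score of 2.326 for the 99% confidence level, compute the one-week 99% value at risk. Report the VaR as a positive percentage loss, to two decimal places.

4.63

r̄ = (1.16 + 1.12 + 1.16 − 1.56 + 4.78 − 2.36) / 6 = 4.300 / 6 = 0.7167%
Σ(r − r̄)² = (1.16 − 0.7167)² + (1.12 − 0.7167)² + … = 31.7155
σ = √[31.7155 / 6] = 2.2991%
VaR = −(r̄ − z·σ) = −(0.7167 − 2.326 × 2.2991) = −(-4.6310) = 4.6310%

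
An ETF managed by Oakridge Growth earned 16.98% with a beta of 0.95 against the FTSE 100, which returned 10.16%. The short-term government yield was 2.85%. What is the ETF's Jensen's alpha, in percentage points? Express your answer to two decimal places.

CAPM expected return = Rf + β(Rm − Rf) = 2.85% + 0.95 × (10.16% − 2.85%) = 2.85 + 0.95 × 7.31 = 9.7945%
Jensen's α = Rp − E[R] = 16.98% − 9.7945% = 7.1855

7.19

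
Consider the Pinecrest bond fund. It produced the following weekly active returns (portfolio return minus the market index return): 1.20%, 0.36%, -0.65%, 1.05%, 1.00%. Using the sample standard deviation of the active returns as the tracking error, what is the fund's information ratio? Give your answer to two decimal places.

r̄ = (1.2 + 0.36 − 0.65 + 1.05 + 1) / 5 = 2.960 / 5 = 0.5920%
Sample std dev = √[2.3423 / 4] = 0.7652%
IR = r̄ / tracking error = 0.5920 / 0.7652 = 0.7737

0.77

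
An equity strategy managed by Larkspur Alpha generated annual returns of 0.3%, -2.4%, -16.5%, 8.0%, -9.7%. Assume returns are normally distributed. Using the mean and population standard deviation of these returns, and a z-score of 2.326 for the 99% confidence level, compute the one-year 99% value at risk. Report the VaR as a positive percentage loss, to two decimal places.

r̄ = (0.3 − 2.4 − 16.5 + 8 − 9.7) / 5 = -20.30 / 5 = -4.0600%
Σ(r − r̄)² = 353.7720; population σ = √(353.7720/5) = 8.4116%
VaR = −(r̄ − z·σ) = −(-4.0600 − 2.326 × 8.4116) = −(-23.6254) = 23.6254%

23.63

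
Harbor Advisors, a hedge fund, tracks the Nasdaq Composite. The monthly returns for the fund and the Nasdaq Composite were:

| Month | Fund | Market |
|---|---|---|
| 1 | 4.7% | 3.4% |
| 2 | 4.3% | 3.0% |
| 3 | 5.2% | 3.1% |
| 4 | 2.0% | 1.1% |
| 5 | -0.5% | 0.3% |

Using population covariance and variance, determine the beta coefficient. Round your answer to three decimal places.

1.664

r̄p = 3.1400%,  r̄m = 2.1800%
Cov = Σ(rp − r̄p)(rm − r̄m) / 5 = 2.5648
Var(rm) = Σ(rm − r̄m)² / 5 = 1.5416
β = Cov / Var = 2.5648 / 1.5416 = 1.6637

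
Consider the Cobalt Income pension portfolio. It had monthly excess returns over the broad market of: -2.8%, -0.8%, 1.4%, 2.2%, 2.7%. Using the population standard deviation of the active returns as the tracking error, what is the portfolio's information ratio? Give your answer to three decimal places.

0.263

r̄ = (-2.8 − 0.8 + 1.4 + 2.2 + 2.7) / 5 = 0.5400%
Population σ = √[Σ(r − r̄)² / 5] = √[21.1120 / 5] = √4.2224 = 2.0548%
IR = r̄ / tracking error = 0.5400 / 2.0548 = 0.2628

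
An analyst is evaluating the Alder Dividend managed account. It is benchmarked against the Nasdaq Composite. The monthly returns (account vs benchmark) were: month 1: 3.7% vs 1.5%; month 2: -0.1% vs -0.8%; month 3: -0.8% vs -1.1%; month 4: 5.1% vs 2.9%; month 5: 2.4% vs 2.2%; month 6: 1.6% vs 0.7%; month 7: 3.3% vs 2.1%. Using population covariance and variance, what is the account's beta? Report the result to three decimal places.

1.291

r̄p = 2.1714%,  r̄m = 1.0714%
Cov = Σ(rp − r̄p)(rm − r̄m) / 7 = 2.6206
Var(rm) = Σ(rm − r̄m)² / 7 = 2.0306
β = Cov / Var = 2.6206 / 2.0306 = 1.2906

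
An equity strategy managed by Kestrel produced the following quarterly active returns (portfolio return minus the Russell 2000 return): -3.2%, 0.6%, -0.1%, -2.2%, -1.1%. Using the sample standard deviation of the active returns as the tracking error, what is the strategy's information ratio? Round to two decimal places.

Mean return r̄ = -6.00 / 5 = -1.2000%
Σ(r − r̄)² = (-3.2 − (-1.2000))² + (0.6 − (-1.2000))² + … = 9.4600
sample σ = √(9.4600 / 4) = √2.3650 = 1.5379%
IR = r̄ / tracking error = -1.2000 / 1.5379 = -0.7803

-0.78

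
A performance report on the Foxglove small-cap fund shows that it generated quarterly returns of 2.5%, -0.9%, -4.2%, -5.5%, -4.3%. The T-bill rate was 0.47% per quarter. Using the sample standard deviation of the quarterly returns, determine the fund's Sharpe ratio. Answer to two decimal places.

-0.90

Mean return μ = -12.40 / 5 = -2.4800%
Sample std dev = √[42.6880 / 4] = 3.2668%
Sharpe = (μ − rf) / σ = (-2.4800 − 0.47) / 3.2668 = -2.9500 / 3.2668 = -0.9030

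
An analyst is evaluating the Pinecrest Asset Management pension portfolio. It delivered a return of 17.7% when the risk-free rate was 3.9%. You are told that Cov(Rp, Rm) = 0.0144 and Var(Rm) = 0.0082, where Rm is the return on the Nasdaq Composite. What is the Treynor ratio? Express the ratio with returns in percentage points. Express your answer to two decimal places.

β = Cov / Var = 0.0144 / 0.0082 = 1.7561
Treynor = (Rp − Rf) / β = (17.7% − 3.9%) / 1.7561 = 13.80 / 1.7561 = 7.8583

7.86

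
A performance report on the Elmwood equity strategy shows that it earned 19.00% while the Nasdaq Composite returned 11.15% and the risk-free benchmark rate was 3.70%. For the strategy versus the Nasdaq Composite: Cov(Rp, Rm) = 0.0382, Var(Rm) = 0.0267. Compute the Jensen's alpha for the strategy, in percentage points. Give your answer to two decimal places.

4.64

β = Cov / Var = 0.0382 / 0.0267 = 1.4307
E[R] = Rf + β(Rm − Rf) = 3.70% + 1.4307 × (11.15% − 3.70%) = 14.3587%
α = Rp − E[R] = 19.00% − 14.3587% = 4.6413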